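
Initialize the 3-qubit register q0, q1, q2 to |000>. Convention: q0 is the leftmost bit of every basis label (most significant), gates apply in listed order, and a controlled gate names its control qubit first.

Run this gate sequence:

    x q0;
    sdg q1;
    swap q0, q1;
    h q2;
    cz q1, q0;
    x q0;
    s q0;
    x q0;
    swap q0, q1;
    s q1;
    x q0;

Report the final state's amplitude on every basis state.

After the circuit, the state carries amplitude sqrt(2)*I/2 on |000>, sqrt(2)*I/2 on |001>, and 0 on every other basis state.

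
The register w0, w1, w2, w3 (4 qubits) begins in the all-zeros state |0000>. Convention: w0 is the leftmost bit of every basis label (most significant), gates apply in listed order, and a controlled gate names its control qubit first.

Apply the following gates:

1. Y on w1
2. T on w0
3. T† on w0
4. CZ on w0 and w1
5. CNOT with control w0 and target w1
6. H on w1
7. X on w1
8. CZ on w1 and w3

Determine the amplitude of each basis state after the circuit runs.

The resulting statevector has amplitude -sqrt(2)*I/2 on |0000>, sqrt(2)*I/2 on |0100>, and 0 on every other basis state.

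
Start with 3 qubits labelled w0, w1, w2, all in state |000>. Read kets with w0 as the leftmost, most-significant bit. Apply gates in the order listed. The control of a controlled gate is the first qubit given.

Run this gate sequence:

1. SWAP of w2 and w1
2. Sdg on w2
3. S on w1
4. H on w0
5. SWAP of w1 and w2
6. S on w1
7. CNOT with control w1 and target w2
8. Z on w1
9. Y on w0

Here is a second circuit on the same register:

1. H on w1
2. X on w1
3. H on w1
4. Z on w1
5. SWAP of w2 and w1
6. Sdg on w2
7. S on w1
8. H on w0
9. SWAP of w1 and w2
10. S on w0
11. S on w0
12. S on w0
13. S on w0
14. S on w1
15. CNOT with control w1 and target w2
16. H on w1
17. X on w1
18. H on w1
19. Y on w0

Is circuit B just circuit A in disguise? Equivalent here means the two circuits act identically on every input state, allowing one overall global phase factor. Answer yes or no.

Yes: on every input state the two circuits agree up to one overall phase factor.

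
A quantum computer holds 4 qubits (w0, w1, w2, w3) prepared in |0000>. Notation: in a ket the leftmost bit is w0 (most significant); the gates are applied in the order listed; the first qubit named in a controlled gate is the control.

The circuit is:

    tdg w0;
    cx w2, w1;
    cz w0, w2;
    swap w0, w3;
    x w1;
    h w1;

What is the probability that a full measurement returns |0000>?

The probability of measuring |0000> is 1/2.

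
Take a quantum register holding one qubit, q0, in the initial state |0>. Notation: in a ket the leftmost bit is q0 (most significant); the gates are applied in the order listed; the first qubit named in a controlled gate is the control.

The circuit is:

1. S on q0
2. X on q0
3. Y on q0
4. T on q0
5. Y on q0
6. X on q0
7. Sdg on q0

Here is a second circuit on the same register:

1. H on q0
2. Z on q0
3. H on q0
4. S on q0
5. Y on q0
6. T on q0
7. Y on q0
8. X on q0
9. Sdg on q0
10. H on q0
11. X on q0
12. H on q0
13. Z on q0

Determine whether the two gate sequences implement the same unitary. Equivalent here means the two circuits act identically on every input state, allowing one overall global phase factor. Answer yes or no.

No: there is an input state on which the two circuits produce genuinely different outputs (not merely differing by a phase).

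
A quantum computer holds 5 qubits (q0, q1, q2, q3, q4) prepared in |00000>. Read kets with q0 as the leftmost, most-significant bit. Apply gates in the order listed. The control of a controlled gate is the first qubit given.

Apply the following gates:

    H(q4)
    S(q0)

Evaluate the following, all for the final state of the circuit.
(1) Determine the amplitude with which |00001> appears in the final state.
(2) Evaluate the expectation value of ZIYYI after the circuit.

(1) The final state's coefficient on |00001> equals sqrt(2)/2.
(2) The observable ZIYYI averages to 0.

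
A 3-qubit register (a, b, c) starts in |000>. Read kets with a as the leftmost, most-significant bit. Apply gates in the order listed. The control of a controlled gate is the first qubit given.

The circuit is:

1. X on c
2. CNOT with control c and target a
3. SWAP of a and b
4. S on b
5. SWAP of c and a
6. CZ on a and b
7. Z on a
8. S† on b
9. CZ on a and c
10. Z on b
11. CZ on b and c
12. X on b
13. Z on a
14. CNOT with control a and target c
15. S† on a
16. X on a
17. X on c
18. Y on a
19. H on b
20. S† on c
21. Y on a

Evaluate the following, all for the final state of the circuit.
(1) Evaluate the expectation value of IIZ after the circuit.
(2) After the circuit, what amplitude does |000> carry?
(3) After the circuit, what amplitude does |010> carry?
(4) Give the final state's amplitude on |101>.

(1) The expectation value of IIZ is 1.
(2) |000> carries amplitude -sqrt(2)*I/2 in the final state.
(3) |010> carries amplitude -sqrt(2)*I/2 in the final state.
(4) The final state's coefficient on |101> equals 0.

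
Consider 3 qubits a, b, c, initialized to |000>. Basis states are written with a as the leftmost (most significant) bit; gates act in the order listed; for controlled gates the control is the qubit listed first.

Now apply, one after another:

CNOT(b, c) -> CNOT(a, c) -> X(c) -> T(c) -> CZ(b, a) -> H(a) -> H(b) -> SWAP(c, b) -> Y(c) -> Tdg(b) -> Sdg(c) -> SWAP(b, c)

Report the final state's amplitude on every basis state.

The final amplitudes are 0 on |000>, -I/2 on |001>, 0 on |010>, 1/2 on |011>, 0 on |100>, -I/2 on |101>, 0 on |110>, 1/2 on |111>.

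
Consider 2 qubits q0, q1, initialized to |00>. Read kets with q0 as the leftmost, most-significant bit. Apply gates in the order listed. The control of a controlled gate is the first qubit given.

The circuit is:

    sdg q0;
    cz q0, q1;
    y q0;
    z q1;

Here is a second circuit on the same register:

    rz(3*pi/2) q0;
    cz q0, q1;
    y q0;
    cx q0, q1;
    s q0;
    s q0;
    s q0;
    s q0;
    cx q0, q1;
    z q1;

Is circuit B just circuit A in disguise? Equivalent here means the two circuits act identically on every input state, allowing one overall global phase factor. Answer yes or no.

Yes, they are equivalent — the unitaries differ by at most a global phase.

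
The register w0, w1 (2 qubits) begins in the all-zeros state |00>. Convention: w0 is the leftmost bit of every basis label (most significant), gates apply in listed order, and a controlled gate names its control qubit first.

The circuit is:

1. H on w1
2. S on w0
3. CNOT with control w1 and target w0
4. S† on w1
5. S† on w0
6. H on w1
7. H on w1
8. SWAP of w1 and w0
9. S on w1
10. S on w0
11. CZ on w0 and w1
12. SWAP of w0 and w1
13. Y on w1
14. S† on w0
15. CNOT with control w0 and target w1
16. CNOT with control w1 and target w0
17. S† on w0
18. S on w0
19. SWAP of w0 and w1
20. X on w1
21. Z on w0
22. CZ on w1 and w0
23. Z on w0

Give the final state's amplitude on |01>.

The amplitude on |01> is 0.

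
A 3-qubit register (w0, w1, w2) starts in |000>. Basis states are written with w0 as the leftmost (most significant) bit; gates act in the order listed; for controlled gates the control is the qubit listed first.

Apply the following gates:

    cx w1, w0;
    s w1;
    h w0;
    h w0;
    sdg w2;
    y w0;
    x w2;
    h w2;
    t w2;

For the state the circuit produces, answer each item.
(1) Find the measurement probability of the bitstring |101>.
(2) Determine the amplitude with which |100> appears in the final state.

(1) A full measurement returns |101> with probability 1/2.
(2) The final state's coefficient on |100> equals sqrt(2)*I/2.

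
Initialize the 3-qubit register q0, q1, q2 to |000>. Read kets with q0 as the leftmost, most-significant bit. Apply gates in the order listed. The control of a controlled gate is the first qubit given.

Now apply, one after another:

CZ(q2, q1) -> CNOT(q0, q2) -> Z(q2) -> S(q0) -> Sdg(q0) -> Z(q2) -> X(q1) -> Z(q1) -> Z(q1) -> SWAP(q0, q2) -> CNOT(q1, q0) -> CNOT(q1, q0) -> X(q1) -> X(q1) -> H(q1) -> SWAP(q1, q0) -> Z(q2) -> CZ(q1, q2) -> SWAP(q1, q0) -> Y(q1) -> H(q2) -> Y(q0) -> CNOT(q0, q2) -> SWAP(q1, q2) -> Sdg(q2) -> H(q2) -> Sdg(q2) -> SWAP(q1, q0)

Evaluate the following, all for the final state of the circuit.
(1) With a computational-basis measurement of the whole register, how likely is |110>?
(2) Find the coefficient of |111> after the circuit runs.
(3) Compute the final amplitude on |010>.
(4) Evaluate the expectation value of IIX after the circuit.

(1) A full measurement returns |110> with probability 1/4.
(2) The amplitude on |111> is sqrt(2)*(-1 + I)/4.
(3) The final state's coefficient on |010> equals sqrt(2)*(-1 + I)/4.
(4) The observable IIX averages to 1.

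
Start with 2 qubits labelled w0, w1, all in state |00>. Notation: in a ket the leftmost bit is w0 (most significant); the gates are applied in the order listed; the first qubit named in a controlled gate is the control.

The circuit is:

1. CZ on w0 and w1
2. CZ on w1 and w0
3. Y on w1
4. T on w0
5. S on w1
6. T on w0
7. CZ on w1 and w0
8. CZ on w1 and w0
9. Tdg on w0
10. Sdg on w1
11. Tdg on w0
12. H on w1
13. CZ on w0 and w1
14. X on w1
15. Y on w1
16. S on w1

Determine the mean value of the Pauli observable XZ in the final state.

In the final state, XZ has expectation 0.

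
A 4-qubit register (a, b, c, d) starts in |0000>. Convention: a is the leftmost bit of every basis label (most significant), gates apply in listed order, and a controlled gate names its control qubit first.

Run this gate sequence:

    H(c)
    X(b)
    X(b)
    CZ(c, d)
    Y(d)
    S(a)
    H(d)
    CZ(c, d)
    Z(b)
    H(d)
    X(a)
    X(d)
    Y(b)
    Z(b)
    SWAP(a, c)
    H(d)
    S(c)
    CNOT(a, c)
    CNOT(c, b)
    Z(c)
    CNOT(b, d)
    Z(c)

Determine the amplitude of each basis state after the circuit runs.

After the circuit, the state carries amplitude I/2 on |0010>, I/2 on |0011>, -I/2 on |1100>, I/2 on |1101>, and 0 on every other basis state.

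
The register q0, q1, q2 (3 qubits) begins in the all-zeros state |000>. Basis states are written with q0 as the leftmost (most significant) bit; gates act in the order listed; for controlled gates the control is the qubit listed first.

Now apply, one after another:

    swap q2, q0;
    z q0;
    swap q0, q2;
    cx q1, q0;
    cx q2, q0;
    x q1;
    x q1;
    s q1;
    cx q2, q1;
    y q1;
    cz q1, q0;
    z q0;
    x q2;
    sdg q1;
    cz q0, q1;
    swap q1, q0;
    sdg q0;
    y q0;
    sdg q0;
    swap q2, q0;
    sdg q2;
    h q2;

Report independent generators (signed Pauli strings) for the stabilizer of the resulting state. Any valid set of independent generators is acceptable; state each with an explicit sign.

One valid set of independent stabilizer generators is +IIX, -ZII, +IZI (any independent generating set of the same group is equally correct). Key observation: gates 6-7 undo each other exactly, leaving only the rest of the circuit to track.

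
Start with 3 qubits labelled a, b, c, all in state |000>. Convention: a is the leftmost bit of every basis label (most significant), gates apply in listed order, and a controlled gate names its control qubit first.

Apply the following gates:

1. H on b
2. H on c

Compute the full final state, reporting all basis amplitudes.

The final amplitudes are 1/2 on |000>, 1/2 on |001>, 1/2 on |010>, 1/2 on |011>, 0 on |100>, 0 on |101>, 0 on |110>, 0 on |111>.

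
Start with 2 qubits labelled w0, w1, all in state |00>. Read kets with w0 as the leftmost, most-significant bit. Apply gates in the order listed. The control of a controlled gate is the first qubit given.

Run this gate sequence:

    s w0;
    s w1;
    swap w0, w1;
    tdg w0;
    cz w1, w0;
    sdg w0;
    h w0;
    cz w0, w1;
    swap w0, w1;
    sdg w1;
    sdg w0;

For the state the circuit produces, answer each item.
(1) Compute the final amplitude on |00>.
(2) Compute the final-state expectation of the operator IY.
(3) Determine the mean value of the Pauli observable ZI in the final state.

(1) The amplitude on |00> is sqrt(2)/2.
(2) The expectation value of IY is -1.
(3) The observable ZI averages to 1.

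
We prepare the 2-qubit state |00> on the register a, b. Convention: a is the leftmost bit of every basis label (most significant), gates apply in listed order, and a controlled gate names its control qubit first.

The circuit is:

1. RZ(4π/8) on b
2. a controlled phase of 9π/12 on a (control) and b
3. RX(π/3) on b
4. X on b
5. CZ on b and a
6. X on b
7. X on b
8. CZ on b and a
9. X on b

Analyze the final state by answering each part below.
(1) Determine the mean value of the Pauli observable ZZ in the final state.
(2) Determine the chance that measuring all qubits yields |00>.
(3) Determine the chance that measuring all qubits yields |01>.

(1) The expectation value of ZZ is 1/2. Key observation: the block from step 5 through step 8 cancels to the identity and can be dropped.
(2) The probability of measuring |00> is 3/4.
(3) The probability of measuring |01> is 1/4.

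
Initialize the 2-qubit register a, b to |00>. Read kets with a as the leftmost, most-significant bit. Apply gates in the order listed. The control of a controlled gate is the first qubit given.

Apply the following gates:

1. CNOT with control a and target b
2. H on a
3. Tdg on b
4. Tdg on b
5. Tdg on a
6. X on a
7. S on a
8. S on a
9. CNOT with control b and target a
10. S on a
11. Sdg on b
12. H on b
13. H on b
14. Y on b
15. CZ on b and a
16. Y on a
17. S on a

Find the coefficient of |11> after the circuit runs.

|11> carries amplitude -sqrt(2)*exp(I*pi/4)/2 in the final state.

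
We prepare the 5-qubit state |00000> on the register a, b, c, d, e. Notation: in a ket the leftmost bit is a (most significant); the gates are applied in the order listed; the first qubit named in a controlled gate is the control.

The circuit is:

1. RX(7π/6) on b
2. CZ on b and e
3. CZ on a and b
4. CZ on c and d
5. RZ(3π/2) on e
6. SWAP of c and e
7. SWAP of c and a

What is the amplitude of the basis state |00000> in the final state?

|00000> carries amplitude (-sqrt(2) + sqrt(6))*exp(I*pi/4)/4 in the final state.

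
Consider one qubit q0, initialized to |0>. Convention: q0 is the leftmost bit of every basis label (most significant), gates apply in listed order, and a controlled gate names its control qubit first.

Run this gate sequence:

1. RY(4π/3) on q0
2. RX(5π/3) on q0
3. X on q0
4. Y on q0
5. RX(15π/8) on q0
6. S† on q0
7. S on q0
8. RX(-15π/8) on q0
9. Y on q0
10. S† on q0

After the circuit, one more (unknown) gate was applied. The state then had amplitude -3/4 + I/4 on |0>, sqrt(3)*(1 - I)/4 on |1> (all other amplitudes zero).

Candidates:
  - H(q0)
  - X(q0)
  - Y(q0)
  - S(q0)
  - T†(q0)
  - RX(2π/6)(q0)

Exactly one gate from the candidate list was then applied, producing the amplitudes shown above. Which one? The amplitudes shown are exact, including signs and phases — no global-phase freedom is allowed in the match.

The applied gate was S(q0).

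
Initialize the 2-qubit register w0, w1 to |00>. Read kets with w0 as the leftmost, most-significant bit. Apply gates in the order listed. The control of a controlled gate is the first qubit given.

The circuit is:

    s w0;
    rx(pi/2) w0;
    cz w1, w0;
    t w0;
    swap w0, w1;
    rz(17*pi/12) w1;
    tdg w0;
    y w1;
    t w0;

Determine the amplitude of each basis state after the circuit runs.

The final amplitudes are -sqrt(2)*exp(23*I*pi/24)/2 on |00>, -sqrt(2)*exp(19*I*pi/24)/2 on |01>, 0 on |10>, 0 on |11>.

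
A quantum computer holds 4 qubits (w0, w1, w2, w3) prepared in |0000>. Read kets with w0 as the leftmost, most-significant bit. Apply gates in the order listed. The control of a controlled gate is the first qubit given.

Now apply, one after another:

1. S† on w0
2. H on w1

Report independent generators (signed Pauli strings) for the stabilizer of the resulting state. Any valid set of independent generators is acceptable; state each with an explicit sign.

The final state is stabilized by the group generated by +IXII, +ZIII, +IIZI, +IIIZ; other independent generating sets are equally valid.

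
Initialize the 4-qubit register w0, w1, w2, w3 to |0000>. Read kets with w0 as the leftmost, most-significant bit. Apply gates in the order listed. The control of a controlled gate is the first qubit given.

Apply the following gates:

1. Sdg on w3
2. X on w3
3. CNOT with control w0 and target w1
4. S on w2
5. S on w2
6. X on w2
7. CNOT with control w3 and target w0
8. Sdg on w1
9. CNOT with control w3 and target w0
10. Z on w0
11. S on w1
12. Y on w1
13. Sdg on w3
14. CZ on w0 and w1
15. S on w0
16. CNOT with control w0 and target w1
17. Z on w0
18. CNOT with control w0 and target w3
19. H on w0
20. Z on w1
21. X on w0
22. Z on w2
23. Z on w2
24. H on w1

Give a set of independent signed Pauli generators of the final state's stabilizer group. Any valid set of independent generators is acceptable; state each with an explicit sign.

The final state is stabilized by the group generated by +XIII, -IXII, -IIZI, -IIIZ; other independent generating sets are equally valid.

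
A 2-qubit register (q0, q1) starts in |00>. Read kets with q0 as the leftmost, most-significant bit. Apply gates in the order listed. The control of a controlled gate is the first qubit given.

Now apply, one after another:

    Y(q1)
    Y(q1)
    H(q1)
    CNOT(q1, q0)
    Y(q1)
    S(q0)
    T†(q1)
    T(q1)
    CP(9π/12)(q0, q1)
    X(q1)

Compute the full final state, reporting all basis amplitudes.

After the circuit, the state carries amplitude sqrt(2)*I/2 on |00>, 0 on |01>, 0 on |10>, sqrt(2)/2 on |11>.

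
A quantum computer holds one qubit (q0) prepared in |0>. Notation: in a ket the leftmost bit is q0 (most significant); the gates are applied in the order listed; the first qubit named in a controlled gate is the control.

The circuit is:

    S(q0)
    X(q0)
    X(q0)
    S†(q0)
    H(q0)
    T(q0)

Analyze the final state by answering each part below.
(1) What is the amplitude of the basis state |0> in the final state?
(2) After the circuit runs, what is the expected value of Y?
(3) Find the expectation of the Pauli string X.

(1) The amplitude on |0> is sqrt(2)/2. Key observation: gates 2-3 undo each other exactly, leaving only the rest of the circuit to track.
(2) The expectation value of Y is sqrt(2)/2.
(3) The observable X averages to sqrt(2)/2.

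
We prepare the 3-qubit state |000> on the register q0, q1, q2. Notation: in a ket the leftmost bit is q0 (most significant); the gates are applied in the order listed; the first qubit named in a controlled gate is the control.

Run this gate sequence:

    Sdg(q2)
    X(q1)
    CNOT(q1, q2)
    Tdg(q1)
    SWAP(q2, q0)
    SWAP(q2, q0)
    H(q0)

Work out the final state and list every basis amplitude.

The final amplitudes are -sqrt(2)*exp(3*I*pi/4)/2 on |011>, -sqrt(2)*exp(3*I*pi/4)/2 on |111>, and 0 on every other basis state. Key observation: steps 5-6 multiply out to the identity, so the circuit reduces to the remaining gates.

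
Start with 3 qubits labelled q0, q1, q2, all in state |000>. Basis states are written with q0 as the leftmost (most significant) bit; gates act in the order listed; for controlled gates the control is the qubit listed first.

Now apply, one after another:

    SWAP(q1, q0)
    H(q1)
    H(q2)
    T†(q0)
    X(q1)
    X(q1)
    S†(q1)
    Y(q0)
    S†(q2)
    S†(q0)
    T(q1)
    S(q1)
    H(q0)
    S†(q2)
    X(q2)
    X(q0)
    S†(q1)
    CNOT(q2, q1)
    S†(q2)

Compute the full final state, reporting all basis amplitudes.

The final amplitudes are sqrt(2)/4 on |000>, sqrt(2)*exp(I*pi/4)/4 on |001>, -sqrt(2)*exp(3*I*pi/4)/4 on |010>, sqrt(2)*I/4 on |011>, -sqrt(2)/4 on |100>, -sqrt(2)*exp(I*pi/4)/4 on |101>, sqrt(2)*exp(3*I*pi/4)/4 on |110>, -sqrt(2)*I/4 on |111>. Key observation: steps 5-6 multiply out to the identity, so the circuit reduces to the remaining gates.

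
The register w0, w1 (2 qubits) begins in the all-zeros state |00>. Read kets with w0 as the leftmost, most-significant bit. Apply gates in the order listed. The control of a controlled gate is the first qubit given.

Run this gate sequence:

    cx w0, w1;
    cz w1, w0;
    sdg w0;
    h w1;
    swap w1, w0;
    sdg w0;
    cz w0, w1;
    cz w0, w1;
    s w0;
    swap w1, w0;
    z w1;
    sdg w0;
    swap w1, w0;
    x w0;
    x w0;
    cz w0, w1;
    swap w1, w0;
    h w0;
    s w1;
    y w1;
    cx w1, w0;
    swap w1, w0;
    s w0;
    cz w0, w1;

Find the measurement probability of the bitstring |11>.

A full measurement returns |11> with probability 1/4.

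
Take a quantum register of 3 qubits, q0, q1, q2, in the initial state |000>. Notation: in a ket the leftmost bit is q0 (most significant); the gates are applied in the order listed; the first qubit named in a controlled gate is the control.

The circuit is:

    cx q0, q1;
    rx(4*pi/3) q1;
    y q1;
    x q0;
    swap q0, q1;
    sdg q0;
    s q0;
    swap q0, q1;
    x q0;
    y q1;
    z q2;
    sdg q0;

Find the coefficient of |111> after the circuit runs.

The final state's coefficient on |111> equals 0. Key observation: the block from step 3 through step 10 cancels to the identity and can be dropped.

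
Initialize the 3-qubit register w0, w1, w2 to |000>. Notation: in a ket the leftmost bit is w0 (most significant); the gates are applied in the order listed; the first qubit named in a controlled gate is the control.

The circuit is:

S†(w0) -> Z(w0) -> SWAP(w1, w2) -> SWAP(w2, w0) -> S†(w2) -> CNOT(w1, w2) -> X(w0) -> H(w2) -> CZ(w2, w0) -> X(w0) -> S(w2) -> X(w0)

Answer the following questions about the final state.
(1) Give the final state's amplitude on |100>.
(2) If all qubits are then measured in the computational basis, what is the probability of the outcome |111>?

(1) |100> carries amplitude sqrt(2)/2 in the final state.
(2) A full measurement returns |111> with probability 0.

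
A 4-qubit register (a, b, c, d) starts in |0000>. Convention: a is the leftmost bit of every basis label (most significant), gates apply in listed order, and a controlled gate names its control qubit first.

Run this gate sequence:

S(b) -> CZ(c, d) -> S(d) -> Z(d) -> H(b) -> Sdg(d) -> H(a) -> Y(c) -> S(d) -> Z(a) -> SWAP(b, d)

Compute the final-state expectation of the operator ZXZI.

In the final state, ZXZI has expectation 0.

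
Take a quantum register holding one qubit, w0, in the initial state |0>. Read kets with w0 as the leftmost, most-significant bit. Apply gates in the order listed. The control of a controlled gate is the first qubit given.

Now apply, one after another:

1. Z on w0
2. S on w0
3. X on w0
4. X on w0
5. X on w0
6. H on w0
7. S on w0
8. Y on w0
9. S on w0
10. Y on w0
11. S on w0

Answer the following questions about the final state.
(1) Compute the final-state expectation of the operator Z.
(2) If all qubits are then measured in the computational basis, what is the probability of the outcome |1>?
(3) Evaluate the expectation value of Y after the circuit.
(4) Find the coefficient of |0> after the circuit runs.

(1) The expectation value of Z is 0.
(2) The probability of measuring |1> is 1/2.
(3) In the final state, Y has expectation -1.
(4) The amplitude on |0> is sqrt(2)*I/2.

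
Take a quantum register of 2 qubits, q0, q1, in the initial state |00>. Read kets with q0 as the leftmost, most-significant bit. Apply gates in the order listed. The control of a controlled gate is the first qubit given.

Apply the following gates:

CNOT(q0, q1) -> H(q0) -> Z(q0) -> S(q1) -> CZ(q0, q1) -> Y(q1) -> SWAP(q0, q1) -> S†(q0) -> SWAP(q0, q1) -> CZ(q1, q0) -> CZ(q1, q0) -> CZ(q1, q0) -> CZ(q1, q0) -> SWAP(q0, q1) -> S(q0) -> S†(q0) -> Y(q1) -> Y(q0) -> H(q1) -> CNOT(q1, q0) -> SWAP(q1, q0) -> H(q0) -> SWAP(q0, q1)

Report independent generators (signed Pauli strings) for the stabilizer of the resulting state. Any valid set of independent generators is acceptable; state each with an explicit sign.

One valid set of independent stabilizer generators is +IX, +ZI (any independent generating set of the same group is equally correct). Key observation: the block from step 8 through step 15 cancels to the identity and can be dropped.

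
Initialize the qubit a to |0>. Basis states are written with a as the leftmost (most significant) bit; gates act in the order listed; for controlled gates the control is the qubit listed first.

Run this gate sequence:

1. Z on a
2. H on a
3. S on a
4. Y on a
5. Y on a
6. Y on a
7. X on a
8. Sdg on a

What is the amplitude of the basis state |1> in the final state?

The final state's coefficient on |1> equals -sqrt(2)*I/2.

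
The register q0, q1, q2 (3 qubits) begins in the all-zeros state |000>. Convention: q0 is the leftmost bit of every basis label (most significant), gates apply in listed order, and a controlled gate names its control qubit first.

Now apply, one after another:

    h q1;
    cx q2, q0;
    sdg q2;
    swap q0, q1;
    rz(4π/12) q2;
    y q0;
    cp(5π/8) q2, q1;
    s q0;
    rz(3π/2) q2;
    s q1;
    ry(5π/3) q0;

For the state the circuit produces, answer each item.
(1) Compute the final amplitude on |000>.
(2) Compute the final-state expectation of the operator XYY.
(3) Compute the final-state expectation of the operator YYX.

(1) The final state's coefficient on |000> equals (-sqrt(2) - sqrt(6)*I)*exp(I*pi/12)/4.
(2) The expectation value of XYY is 0.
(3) In the final state, YYX has expectation 0.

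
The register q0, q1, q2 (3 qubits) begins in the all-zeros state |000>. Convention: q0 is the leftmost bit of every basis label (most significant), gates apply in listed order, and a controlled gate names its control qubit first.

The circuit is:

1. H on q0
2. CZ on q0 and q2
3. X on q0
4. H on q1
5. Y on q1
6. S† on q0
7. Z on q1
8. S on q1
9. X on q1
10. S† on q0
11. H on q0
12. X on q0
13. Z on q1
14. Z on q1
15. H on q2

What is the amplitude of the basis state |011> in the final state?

|011> carries amplitude -I/2 in the final state.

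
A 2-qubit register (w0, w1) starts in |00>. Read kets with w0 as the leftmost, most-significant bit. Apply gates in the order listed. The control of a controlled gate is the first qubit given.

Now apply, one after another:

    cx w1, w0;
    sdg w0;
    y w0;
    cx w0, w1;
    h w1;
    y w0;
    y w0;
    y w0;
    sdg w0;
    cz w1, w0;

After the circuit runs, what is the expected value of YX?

In the final state, YX has expectation 0.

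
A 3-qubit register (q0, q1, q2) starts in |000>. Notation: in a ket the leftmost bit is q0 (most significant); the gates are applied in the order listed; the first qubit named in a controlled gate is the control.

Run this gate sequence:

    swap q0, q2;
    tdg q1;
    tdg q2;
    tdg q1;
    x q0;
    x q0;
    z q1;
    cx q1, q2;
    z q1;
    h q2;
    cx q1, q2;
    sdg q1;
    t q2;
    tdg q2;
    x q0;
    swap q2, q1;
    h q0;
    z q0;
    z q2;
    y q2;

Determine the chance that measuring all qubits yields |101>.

The probability of measuring |101> is 1/4.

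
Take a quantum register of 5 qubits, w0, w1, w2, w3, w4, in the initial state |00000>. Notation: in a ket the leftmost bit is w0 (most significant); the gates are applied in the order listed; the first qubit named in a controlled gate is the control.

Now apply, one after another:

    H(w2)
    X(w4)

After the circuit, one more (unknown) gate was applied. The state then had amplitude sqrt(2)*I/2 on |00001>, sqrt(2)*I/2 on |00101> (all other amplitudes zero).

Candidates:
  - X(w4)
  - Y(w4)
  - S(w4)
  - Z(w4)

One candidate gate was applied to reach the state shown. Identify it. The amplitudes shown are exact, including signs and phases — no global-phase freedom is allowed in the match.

The applied gate was S(w4).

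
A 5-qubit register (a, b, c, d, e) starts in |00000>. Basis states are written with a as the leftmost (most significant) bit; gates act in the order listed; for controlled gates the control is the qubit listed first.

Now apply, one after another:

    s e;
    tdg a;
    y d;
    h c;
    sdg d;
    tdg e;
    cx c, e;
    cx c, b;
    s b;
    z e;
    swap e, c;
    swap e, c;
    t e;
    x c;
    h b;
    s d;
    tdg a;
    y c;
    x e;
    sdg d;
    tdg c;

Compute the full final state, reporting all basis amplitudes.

After the circuit, the state carries amplitude -I/2 on |00011>, 1/2 on |00110>, -I/2 on |01011>, -1/2 on |01110>, and 0 on every other basis state.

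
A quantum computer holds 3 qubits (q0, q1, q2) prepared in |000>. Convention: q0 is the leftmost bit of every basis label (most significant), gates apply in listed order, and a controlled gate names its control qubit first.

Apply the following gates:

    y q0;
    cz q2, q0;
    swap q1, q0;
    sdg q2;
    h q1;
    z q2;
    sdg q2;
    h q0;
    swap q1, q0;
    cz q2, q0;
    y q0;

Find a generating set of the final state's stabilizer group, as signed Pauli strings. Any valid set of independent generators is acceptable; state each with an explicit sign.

The stabilizer group can be generated by +XII, +IXI, +IIZ, among other valid generating sets.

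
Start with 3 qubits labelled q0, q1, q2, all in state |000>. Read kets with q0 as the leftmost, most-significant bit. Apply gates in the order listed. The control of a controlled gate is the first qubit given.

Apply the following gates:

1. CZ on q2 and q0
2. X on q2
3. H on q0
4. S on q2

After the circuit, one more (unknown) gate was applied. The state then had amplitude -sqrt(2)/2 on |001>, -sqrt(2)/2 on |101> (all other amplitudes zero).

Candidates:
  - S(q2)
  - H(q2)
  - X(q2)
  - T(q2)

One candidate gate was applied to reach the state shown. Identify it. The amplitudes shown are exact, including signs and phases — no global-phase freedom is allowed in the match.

The unique candidate consistent with the amplitudes is S(q2).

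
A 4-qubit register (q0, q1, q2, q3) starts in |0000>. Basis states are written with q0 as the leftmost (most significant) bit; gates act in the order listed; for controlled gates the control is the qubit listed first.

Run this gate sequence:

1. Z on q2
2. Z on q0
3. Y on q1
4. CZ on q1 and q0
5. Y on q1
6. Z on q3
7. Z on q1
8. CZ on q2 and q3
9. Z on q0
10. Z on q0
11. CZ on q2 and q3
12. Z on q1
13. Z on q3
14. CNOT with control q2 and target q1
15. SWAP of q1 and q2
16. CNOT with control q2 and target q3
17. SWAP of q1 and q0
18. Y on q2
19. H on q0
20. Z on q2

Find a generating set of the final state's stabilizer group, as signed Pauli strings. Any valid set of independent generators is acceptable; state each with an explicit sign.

The stabilizer group can be generated by +XIII, +IZII, -IIZI, +IIIZ, among other valid generating sets. Key observation: the block from step 6 through step 13 cancels to the identity and can be dropped.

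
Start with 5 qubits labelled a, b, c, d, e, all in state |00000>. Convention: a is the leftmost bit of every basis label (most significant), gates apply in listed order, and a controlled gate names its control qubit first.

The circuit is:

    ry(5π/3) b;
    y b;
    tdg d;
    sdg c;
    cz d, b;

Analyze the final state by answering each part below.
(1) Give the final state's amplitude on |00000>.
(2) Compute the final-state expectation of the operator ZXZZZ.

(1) |00000> carries amplitude -I/2 in the final state.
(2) The expectation value of ZXZZZ is sqrt(3)/2.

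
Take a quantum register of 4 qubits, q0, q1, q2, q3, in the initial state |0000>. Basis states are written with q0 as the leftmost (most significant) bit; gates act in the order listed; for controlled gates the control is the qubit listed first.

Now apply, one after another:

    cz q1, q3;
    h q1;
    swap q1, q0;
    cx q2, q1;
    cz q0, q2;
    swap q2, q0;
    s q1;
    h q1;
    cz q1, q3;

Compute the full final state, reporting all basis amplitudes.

The final amplitudes are 1/2 on |0000>, 1/2 on |0010>, 1/2 on |0100>, 1/2 on |0110>, and 0 on every other basis state.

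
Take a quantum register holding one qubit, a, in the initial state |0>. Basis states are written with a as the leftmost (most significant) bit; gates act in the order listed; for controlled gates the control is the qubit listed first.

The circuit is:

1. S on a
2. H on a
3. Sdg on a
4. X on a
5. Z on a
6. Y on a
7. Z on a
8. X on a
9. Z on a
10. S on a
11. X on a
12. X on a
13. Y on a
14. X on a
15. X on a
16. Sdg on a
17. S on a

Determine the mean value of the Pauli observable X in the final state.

The observable X averages to 1.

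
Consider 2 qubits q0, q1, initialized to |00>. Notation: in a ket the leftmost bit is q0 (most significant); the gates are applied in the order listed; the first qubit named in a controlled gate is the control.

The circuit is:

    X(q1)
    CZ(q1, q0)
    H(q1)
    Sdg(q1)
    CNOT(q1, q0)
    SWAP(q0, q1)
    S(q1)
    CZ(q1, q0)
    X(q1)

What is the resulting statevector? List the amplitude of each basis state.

The final amplitudes are 0 on |00>, sqrt(2)/2 on |01>, sqrt(2)/2 on |10>, 0 on |11>.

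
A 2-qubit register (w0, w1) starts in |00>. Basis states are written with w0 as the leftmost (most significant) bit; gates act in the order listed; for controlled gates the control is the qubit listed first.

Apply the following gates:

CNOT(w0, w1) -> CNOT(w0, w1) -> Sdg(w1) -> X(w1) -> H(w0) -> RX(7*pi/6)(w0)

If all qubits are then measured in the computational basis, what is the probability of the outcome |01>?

The probability of measuring |01> is 1/2.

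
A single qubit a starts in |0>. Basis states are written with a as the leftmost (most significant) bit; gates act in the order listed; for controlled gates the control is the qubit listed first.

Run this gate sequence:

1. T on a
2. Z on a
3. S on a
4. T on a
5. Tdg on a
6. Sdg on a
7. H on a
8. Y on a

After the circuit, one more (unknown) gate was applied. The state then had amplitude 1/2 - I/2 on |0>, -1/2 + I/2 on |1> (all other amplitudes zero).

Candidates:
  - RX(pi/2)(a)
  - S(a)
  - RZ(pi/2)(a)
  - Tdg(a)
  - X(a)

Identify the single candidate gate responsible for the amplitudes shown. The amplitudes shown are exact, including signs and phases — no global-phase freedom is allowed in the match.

The unique candidate consistent with the amplitudes is RX(pi/2)(a). Key observation: gates 3-6 undo each other exactly, leaving only the rest of the circuit to track.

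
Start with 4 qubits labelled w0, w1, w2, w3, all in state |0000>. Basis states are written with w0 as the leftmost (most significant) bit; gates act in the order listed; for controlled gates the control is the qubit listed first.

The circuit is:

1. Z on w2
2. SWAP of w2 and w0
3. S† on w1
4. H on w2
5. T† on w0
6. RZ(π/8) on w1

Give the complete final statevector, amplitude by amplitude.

The final amplitudes are -sqrt(2)*exp(15*I*pi/16)/2 on |0000>, -sqrt(2)*exp(15*I*pi/16)/2 on |0010>, and 0 on every other basis state.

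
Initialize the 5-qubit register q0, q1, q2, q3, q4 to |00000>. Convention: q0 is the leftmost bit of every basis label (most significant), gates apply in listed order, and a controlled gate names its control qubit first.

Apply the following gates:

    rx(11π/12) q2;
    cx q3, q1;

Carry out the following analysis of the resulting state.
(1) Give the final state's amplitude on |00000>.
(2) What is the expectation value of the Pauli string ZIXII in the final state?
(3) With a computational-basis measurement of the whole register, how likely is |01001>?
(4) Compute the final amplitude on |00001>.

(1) The amplitude on |00000> is -sqrt(6 - 3*sqrt(2))/4 + sqrt(sqrt(2) + 2)/4.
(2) The expectation value of ZIXII is 0.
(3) The probability of measuring |01001> is 0.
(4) |00001> carries amplitude 0 in the final state.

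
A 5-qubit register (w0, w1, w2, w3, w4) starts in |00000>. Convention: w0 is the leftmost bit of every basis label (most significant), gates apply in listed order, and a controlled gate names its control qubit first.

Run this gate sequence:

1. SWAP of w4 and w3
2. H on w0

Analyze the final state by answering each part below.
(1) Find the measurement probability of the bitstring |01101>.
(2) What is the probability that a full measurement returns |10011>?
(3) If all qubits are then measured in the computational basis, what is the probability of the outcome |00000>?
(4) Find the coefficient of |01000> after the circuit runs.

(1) The probability of measuring |01101> is 0.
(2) The probability of measuring |10011> is 0.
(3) The probability of measuring |00000> is 1/2.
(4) The amplitude on |01000> is 0.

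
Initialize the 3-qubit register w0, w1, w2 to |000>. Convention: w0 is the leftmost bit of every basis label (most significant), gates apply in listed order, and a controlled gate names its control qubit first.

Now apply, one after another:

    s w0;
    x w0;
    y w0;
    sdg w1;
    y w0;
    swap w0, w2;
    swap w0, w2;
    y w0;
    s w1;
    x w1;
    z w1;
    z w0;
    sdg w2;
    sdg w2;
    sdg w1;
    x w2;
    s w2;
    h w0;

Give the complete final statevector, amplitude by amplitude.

The resulting statevector has amplitude sqrt(2)*I/2 on |011>, sqrt(2)*I/2 on |111>, and 0 on every other basis state.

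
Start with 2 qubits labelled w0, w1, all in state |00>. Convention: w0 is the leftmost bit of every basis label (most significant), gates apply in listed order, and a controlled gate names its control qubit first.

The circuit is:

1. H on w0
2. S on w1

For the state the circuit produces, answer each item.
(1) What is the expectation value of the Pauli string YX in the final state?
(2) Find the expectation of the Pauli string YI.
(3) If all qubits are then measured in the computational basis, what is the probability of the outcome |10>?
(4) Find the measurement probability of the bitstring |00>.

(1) The observable YX averages to 0.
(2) The observable YI averages to 0.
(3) The probability of measuring |10> is 1/2.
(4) The probability of measuring |00> is 1/2.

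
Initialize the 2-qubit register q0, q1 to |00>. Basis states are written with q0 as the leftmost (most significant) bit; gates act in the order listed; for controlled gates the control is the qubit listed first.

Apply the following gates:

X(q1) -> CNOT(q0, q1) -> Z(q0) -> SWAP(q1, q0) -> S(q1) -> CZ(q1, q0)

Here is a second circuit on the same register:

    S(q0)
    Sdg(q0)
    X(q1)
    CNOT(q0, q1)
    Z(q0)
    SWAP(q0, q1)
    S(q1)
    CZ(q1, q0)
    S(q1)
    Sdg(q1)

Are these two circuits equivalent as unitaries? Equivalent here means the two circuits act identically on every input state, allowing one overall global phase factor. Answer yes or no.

Yes, they are equivalent — the unitaries differ by at most a global phase.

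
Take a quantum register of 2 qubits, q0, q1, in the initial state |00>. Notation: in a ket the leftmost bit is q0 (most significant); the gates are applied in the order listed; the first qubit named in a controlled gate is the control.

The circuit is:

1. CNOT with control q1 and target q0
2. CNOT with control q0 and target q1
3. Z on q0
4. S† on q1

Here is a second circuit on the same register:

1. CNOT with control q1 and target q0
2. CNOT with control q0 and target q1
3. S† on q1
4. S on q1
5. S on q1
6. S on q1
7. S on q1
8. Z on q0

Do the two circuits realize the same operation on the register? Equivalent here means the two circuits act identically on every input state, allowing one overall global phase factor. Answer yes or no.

Yes, they are equivalent — the unitaries differ by at most a global phase.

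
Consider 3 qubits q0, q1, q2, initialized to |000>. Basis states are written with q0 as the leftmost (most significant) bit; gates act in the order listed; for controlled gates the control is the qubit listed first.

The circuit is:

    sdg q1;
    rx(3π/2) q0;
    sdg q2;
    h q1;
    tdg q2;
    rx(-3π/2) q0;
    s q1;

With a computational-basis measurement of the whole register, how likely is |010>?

A full measurement returns |010> with probability 1/2.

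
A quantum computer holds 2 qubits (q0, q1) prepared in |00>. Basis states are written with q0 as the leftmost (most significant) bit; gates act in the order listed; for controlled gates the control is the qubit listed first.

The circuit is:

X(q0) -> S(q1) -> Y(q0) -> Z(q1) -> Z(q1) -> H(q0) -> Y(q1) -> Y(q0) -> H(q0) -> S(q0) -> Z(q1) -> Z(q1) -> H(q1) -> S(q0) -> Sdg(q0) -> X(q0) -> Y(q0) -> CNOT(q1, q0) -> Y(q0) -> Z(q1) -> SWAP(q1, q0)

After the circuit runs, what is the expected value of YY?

In the final state, YY has expectation 1.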